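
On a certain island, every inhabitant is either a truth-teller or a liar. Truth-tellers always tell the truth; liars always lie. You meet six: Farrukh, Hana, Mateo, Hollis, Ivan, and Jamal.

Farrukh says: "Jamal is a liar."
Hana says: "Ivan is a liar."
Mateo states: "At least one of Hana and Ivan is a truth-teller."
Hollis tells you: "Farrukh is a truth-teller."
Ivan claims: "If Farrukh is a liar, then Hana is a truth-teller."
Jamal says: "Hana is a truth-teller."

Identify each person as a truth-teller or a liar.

Farrukh: truth-teller, Hana: liar, Mateo: truth-teller, Hollis: truth-teller, Ivan: truth-teller, Jamal: liar

Consider Farrukh. Suppose Farrukh is a liar.
Then no assignment of the remaining roles makes every statement match its speaker's type — contradiction.
So Farrukh is a truth-teller.
With that fixed, Hollis's statement is true, so Hollis is a truth-teller.
With that fixed, Ivan's statement is true, so Ivan is a truth-teller.
With that fixed, Hana's statement is false, so Hana is a liar.
With that fixed, Mateo's statement is true, so Mateo is a truth-teller.
With that fixed, Jamal's statement is false, so Jamal is a liar.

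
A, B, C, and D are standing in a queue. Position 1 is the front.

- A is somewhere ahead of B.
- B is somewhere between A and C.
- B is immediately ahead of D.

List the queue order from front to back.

A, B, D, C

From clue 1: A is in {1,2,3}.
From clues 1–2: A is in {1,2}.
From clues 1–3: A → position 1, B → position 2, D → position 3, C → position 4.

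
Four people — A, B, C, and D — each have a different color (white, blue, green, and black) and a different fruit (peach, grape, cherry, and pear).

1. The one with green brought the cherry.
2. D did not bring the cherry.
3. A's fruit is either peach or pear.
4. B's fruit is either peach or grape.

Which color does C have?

With clues 1–4, black, blue, and white are impossible for C's color.
That leaves green.

green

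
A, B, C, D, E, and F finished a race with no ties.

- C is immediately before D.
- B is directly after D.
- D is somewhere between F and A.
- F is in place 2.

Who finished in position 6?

With clue 1, C is ruled out for place 6.
With clues 1–2, D is ruled out for place 6.
With clues 1–3, B is ruled out for place 6.
With clues 1–4, E and F are ruled out for place 6.
So place 6 is A.

A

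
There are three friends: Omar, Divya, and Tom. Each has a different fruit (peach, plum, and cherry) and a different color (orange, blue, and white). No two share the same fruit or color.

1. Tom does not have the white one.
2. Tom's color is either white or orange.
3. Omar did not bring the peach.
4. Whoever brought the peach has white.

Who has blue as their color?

Omar

With clues 1–2, Tom is impossible for the one with color blue.
With clues 1–4, Divya is impossible for the one with color blue.
That leaves Omar.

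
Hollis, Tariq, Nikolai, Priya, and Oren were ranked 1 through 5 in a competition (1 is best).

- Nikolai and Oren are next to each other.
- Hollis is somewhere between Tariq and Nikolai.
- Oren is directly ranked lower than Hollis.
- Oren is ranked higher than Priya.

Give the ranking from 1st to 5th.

Tariq, Hollis, Oren, Nikolai, Priya

From clues 1–2: Hollis is in {2,3,4}.
From clues 1–3: Hollis is in {2,3}.
From clues 1–4: Tariq → rank 1, Hollis → rank 2, Oren → rank 3, Nikolai → rank 4, Priya → rank 5.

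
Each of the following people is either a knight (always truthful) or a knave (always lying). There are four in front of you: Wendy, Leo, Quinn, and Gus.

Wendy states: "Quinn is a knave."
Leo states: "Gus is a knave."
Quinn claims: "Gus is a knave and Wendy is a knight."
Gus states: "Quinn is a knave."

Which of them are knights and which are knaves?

Wendy: knight, Leo: knave, Quinn: knave, Gus: knight

Consider Wendy. Suppose Wendy is a knave.
Then no assignment of the remaining roles makes every statement match its speaker's type — contradiction.
So Wendy is a knight.
Consider Leo. Suppose Leo is a knight.
Then no assignment of the remaining roles makes every statement match its speaker's type — contradiction.
So Leo is a knave.
Consider Quinn. Suppose Quinn is a knight.
Then Wendy's statement comes out false, contradicting Wendy being a knight.
So Quinn is a knave.
With that fixed, Gus's statement is true, so Gus is a knight.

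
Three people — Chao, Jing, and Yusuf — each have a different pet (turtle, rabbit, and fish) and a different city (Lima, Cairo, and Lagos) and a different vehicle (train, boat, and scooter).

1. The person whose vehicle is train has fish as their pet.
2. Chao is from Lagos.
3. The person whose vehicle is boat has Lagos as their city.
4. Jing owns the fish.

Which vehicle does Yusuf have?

With clues 1–3, boat is impossible for Yusuf's vehicle.
With clues 1–4, train is impossible for Yusuf's vehicle.
That leaves scooter.

scooter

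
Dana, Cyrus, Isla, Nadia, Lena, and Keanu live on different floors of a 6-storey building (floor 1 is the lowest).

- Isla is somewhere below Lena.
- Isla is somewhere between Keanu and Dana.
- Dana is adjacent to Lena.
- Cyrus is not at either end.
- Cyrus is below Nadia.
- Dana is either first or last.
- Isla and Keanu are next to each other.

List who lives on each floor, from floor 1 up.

From clue 1: Isla is in {1,2,3,4,5}.
From clues 1–2: Isla is in {2,3,4}.
From clues 1–5: Keanu → floor 1.
From clues 1–6: Lena → floor 5, Dana → floor 6.
From clues 1–7: Isla → floor 2, Cyrus → floor 3, Nadia → floor 4.

Keanu, Isla, Cyrus, Nadia, Lena, Dana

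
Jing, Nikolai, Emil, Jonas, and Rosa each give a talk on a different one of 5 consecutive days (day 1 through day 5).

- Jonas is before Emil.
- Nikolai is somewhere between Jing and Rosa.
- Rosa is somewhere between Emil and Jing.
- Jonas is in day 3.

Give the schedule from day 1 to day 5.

From clue 1: Emil is in {2,3,4,5}.
From clues 1–2: Nikolai is in {2,3,4}.
From clues 1–3: Emil is in {2,5}.
From clues 1–4: Jing → day 1, Nikolai → day 2, Jonas → day 3, Rosa → day 4, Emil → day 5.

Jing, Nikolai, Jonas, Rosa, Emil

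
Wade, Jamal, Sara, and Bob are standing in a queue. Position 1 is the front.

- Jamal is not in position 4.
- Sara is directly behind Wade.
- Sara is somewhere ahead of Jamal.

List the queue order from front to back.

Wade, Sara, Jamal, Bob

From clue 1: Jamal is in {1,2,3}.
From clues 1–2: Wade is in {1,2,3}.
From clues 1–3: Wade → position 1, Sara → position 2, Jamal → position 3, Bob → position 4.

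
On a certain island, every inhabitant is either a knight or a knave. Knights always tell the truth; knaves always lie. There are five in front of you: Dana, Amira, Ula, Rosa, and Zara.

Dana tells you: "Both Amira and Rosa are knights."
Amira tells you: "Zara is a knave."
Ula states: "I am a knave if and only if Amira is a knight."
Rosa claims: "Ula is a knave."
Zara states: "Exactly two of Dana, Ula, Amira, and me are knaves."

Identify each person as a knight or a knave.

Consider Dana. Suppose Dana is a knight.
Then no assignment of the remaining roles makes every statement match its speaker's type — contradiction.
So Dana is a knave.
Consider Amira. Suppose Amira is a knight.
Then whichever role Ula has, Ula's statement has the wrong truth value — contradiction.
So Amira is a knave.
Consider Ula. Suppose Ula is a knave.
Then no assignment of the remaining roles makes every statement match its speaker's type — contradiction.
So Ula is a knight.
With that fixed, Rosa's statement is false, so Rosa is a knave.
Consider Zara. Suppose Zara is a knave.
Then Amira's statement comes out true, contradicting Amira being a knave.
So Zara is a knight.

Dana: knave, Amira: knave, Ula: knight, Rosa: knave, Zara: knight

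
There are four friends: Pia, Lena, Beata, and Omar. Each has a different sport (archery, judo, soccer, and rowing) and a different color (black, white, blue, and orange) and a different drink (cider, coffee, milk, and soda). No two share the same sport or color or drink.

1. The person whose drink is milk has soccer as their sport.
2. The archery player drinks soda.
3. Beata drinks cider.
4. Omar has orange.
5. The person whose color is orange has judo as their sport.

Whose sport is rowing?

With clues 1–5, Lena, Omar, and Pia are impossible for the one with sport rowing.
That leaves Beata.

Beata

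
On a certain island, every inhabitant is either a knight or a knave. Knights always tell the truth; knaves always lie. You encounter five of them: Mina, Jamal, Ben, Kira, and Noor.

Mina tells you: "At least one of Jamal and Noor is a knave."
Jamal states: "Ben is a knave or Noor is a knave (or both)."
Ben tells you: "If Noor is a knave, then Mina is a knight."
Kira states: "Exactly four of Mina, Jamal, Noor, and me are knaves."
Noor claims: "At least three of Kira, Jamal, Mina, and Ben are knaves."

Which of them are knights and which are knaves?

Mina: knight, Jamal: knight, Ben: knight, Kira: knave, Noor: knave

Consider Mina. Suppose Mina is a knave.
Then no assignment of the remaining roles makes every statement match its speaker's type — contradiction.
So Mina is a knight.
With that fixed, Ben's statement is true, so Ben is a knight.
With that fixed, Kira's statement is false, so Kira is a knave.
With that fixed, Noor's statement is false, so Noor is a knave.
With that fixed, Jamal's statement is true, so Jamal is a knight.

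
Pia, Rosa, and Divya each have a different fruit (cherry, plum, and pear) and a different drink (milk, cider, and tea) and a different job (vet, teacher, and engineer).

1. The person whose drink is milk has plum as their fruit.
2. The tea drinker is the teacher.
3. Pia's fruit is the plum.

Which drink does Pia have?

milk

With clues 1–3, cider and tea are impossible for Pia's drink.
That leaves milk.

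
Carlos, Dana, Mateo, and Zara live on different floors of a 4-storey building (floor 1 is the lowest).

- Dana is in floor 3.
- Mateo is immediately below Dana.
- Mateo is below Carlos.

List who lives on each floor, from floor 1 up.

Zara, Mateo, Dana, Carlos

From clue 1: Dana → floor 3.
From clues 1–2: Mateo → floor 2.
From clues 1–3: Zara → floor 1, Carlos → floor 4.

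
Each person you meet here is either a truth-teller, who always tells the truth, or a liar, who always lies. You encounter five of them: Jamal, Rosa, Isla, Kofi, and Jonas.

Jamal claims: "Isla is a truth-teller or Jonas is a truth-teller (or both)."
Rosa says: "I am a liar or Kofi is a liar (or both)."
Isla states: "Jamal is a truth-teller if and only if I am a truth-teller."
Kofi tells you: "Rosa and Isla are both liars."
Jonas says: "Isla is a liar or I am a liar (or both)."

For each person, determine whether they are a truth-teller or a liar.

Consider Jamal. Suppose Jamal is a liar.
Then whichever role Isla has, Isla's statement has the wrong truth value — contradiction.
So Jamal is a truth-teller.
Consider Rosa. Suppose Rosa is a liar.
Then Rosa's own statement would have to be false, but it can't be — contradiction.
So Rosa is a truth-teller.
With that fixed, Kofi's statement is false, so Kofi is a liar.
Consider Isla. Suppose Isla is a truth-teller.
Then whichever role Jonas has, Jonas's statement has the wrong truth value — contradiction.
So Isla is a liar.
With that fixed, Jonas's statement is true, so Jonas is a truth-teller.

Jamal: truth-teller, Rosa: truth-teller, Isla: liar, Kofi: liar, Jonas: truth-teller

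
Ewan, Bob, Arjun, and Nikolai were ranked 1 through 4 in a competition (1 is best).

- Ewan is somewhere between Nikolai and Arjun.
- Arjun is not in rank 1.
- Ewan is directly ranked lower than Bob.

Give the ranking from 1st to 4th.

Nikolai, Bob, Ewan, Arjun

From clue 1: Ewan is in {2,3}.
From clues 1–3: Nikolai → rank 1, Bob → rank 2, Ewan → rank 3, Arjun → rank 4.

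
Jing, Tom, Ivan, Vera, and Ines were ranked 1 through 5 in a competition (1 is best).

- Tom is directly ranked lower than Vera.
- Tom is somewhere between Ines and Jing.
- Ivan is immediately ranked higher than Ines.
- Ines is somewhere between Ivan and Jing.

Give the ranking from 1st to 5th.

Ivan, Ines, Vera, Tom, Jing

From clue 1: Tom is in {2,3,4,5}.
From clues 1–2: Tom is in {3,4}.
From clues 1–3: Jing is in {1,5}.
From clues 1–4: Ivan → rank 1, Ines → rank 2, Vera → rank 3, Tom → rank 4, Jing → rank 5.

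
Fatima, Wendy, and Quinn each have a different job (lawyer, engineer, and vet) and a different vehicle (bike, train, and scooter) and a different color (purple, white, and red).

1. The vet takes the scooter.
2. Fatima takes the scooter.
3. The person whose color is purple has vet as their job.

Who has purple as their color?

With clues 1–3, Quinn and Wendy are impossible for the one with color purple.
That leaves Fatima.

Fatima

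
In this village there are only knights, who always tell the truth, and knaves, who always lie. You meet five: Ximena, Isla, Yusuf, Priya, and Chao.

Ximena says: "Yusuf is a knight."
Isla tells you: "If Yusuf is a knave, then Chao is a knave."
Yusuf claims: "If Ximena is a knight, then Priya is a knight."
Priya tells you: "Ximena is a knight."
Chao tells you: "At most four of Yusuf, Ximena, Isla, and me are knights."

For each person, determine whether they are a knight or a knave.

Regardless of anyone's role, Chao's statement is true, so Chao is a knight.
Consider Ximena. Suppose Ximena is a knave.
Then no assignment of the remaining roles makes every statement match its speaker's type — contradiction.
So Ximena is a knight.
With that fixed, Priya's statement is true, so Priya is a knight.
With that fixed, Yusuf's statement is true, so Yusuf is a knight.
With that fixed, Isla's statement is true, so Isla is a knight.

Ximena: knight, Isla: knight, Yusuf: knight, Priya: knight, Chao: knight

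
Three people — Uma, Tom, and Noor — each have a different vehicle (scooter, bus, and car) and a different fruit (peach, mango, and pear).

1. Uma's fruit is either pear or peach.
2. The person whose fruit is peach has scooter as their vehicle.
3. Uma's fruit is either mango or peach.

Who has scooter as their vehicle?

With clues 1–3, Noor and Tom are impossible for the one with vehicle scooter.
That leaves Uma.

Uma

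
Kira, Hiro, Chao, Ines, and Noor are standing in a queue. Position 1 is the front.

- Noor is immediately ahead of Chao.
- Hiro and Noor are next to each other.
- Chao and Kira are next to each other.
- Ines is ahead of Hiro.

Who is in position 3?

Noor

With clues 1–2, Ines and Kira are ruled out for position 3.
With clues 1–3, Hiro is ruled out for position 3.
With clues 1–4, Chao is ruled out for position 3.
So position 3 is Noor.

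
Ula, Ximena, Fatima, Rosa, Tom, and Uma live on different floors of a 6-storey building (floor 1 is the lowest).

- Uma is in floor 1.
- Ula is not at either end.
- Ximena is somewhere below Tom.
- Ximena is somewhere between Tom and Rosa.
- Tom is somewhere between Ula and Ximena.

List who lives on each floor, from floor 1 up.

From clue 1: Uma → floor 1.
From clues 1–2: Ula is in {2,3,4,5}.
From clues 1–4: Ximena is in {3,4,5}.
From clues 1–5: Rosa → floor 2, Ximena → floor 3, Tom → floor 4, Ula → floor 5, Fatima → floor 6.

Uma, Rosa, Ximena, Tom, Ula, Fatima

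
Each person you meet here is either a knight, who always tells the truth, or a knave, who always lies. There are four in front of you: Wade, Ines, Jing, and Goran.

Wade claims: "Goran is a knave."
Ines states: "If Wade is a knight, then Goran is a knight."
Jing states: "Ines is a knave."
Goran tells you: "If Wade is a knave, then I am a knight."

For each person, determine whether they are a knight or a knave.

Consider Wade. Suppose Wade is a knight.
Then no assignment of the remaining roles makes every statement match its speaker's type — contradiction.
So Wade is a knave.
With that fixed, Ines's statement is true, so Ines is a knight.
With that fixed, Jing's statement is false, so Jing is a knave.
Consider Goran. Suppose Goran is a knave.
Then Wade's statement comes out true, contradicting Wade being a knave.
So Goran is a knight.

Wade: knave, Ines: knight, Jing: knave, Goran: knight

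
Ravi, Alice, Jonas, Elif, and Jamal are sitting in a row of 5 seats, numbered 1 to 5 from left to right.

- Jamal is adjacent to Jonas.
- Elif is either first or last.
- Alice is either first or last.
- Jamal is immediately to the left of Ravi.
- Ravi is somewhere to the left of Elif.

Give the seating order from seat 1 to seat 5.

Alice, Jonas, Jamal, Ravi, Elif

From clues 1–2: Elif is in {1,5}.
From clues 1–3: Ravi is in {2,4}.
From clues 1–4: Jonas → seat 2, Jamal → seat 3, Ravi → seat 4.
From clues 1–5: Alice → seat 1, Elif → seat 5.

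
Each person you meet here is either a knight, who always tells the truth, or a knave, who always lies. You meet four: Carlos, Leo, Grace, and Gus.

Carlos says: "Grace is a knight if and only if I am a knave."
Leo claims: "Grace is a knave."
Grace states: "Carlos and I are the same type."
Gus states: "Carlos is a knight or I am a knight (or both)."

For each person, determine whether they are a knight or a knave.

Consider Carlos. Suppose Carlos is a knave.
Then whichever role Grace has, Grace's statement has the wrong truth value — contradiction.
So Carlos is a knight.
With that fixed, Gus's statement is true, so Gus is a knight.
Consider Leo. Suppose Leo is a knave.
Then no assignment of the remaining roles makes every statement match its speaker's type — contradiction.
So Leo is a knight.
Consider Grace. Suppose Grace is a knight.
Then Carlos's statement comes out false, contradicting Carlos being a knight.
So Grace is a knave.

Carlos: knight, Leo: knight, Grace: knave, Gus: knight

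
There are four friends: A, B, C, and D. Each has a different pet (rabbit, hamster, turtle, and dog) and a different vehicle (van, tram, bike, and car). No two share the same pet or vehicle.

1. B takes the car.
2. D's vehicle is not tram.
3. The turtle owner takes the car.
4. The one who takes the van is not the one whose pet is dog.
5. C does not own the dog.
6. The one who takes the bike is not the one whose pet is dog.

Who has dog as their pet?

A

With clues 1–3, B is impossible for the one with pet dog.
With clues 1–5, C is impossible for the one with pet dog.
With clues 1–6, D is impossible for the one with pet dog.
That leaves A.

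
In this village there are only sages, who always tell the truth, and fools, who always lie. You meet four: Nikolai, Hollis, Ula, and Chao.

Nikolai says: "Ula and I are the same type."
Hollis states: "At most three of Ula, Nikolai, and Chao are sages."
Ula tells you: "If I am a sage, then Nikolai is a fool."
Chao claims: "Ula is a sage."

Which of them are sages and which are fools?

Regardless of anyone's role, Hollis's statement is true, so Hollis is a sage.
Consider Nikolai. Suppose Nikolai is a sage.
Then whichever role Ula has, Ula's statement has the wrong truth value — contradiction.
So Nikolai is a fool.
With that fixed, Ula's statement is true, so Ula is a sage.
With that fixed, Chao's statement is true, so Chao is a sage.

Nikolai: fool, Hollis: sage, Ula: sage, Chao: sage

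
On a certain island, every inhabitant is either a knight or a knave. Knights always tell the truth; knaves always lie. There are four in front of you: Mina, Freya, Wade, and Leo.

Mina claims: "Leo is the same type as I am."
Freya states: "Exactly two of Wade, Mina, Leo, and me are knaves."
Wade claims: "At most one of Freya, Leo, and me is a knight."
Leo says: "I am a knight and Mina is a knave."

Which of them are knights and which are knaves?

Consider Mina. Suppose Mina is a knight.
Then no assignment of the remaining roles makes every statement match its speaker's type — contradiction.
So Mina is a knave.
Consider Freya. Suppose Freya is a knave.
Then no assignment of the remaining roles makes every statement match its speaker's type — contradiction.
So Freya is a knight.
Consider Wade. Suppose Wade is a knight.
Then Wade's own statement would have to be true, but it can't be — contradiction.
So Wade is a knave.
Consider Leo. Suppose Leo is a knave.
Then Mina's statement comes out true, contradicting Mina being a knave.
So Leo is a knight.

Mina: knave, Freya: knight, Wade: knave, Leo: knight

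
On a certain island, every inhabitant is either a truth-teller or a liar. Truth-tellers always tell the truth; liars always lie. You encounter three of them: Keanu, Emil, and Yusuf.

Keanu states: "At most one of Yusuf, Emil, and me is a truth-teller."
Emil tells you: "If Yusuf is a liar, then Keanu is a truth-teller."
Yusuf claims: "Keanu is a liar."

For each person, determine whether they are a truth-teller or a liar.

Consider Keanu. Suppose Keanu is a truth-teller.
Then no assignment of the remaining roles makes every statement match its speaker's type — contradiction.
So Keanu is a liar.
With that fixed, Yusuf's statement is true, so Yusuf is a truth-teller.
With that fixed, Emil's statement is true, so Emil is a truth-teller.

Keanu: liar, Emil: truth-teller, Yusuf: truth-teller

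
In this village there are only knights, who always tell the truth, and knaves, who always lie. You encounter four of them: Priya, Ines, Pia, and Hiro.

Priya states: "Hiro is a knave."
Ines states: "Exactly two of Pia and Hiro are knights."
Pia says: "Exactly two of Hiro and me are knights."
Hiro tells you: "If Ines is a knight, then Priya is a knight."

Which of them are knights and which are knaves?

Priya: knave, Ines: knave, Pia: knave, Hiro: knight

Consider Priya. Suppose Priya is a knight.
Then no assignment of the remaining roles makes every statement match its speaker's type — contradiction.
So Priya is a knave.
Consider Ines. Suppose Ines is a knight.
Then no assignment of the remaining roles makes every statement match its speaker's type — contradiction.
So Ines is a knave.
With that fixed, Hiro's statement is true, so Hiro is a knight.
Consider Pia. Suppose Pia is a knight.
Then Ines's statement comes out true, contradicting Ines being a knave.
So Pia is a knave.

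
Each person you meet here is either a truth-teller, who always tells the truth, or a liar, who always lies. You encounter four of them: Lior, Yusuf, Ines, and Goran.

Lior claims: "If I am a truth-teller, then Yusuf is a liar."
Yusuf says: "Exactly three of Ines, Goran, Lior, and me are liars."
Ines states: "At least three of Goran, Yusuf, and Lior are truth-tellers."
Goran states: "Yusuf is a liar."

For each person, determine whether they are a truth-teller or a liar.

Consider Lior. Suppose Lior is a liar.
Then Lior's own statement would have to be false, but it can't be — contradiction.
So Lior is a truth-teller.
Consider Yusuf. Suppose Yusuf is a truth-teller.
Then Lior's statement comes out false, contradicting Lior being a truth-teller.
So Yusuf is a liar.
With that fixed, Ines's statement is false, so Ines is a liar.
With that fixed, Goran's statement is true, so Goran is a truth-teller.

Lior: truth-teller, Yusuf: liar, Ines: liar, Goran: truth-teller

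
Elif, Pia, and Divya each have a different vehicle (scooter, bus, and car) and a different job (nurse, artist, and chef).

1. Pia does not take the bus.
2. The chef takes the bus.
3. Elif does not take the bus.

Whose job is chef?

With clues 1–2, Pia is impossible for the one with job chef.
With clues 1–3, Elif is impossible for the one with job chef.
That leaves Divya.

Divya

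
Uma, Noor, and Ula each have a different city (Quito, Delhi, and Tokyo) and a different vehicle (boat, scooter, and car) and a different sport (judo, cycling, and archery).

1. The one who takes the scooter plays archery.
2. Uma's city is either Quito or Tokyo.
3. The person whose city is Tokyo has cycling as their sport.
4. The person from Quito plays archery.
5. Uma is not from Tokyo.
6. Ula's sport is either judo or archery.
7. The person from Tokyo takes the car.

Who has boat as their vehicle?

Ula

With clues 1–5, Uma is impossible for the one with vehicle boat.
With clues 1–7, Noor is impossible for the one with vehicle boat.
That leaves Ula.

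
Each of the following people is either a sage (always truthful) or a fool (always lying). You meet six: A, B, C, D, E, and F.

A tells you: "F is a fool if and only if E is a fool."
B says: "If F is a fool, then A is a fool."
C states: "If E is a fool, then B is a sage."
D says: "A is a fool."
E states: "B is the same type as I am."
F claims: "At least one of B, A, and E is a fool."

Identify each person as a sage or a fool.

A: fool, B: sage, C: sage, D: sage, E: fool, F: sage

Consider A. Suppose A is a sage.
Then no assignment of the remaining roles makes every statement match its speaker's type — contradiction.
So A is a fool.
With that fixed, B's statement is true, so B is a sage.
With that fixed, C's statement is true, so C is a sage.
With that fixed, D's statement is true, so D is a sage.
With that fixed, F's statement is true, so F is a sage.
Consider E. Suppose E is a sage.
Then A's statement comes out true, contradicting A being a fool.
So E is a fool.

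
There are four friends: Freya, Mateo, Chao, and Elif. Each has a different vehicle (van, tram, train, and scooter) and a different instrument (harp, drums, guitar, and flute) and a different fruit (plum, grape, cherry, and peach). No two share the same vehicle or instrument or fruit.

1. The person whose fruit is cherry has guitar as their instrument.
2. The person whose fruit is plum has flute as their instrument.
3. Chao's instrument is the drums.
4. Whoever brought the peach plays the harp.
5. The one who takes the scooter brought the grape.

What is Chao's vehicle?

With clues 1–5, train, tram, and van are impossible for Chao's vehicle.
That leaves scooter.

scooter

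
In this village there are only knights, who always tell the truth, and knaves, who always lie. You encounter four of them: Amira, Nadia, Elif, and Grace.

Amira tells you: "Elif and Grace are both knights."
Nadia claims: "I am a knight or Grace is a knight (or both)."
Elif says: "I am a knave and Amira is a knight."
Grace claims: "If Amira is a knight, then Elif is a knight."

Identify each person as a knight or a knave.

Consider Amira. Suppose Amira is a knight.
Then whichever role Elif has, Elif's statement has the wrong truth value — contradiction.
So Amira is a knave.
With that fixed, Elif's statement is false, so Elif is a knave.
With that fixed, Grace's statement is true, so Grace is a knight.
With that fixed, Nadia's statement is true, so Nadia is a knight.

Amira: knave, Nadia: knight, Elif: knave, Grace: knight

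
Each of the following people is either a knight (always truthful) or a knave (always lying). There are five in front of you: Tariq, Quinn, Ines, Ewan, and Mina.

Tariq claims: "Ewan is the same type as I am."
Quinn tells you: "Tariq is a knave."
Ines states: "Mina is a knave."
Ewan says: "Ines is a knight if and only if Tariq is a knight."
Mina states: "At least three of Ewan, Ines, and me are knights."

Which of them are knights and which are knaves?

Consider Tariq. Suppose Tariq is a knave.
Then no assignment of the remaining roles makes every statement match its speaker's type — contradiction.
So Tariq is a knight.
With that fixed, Quinn's statement is false, so Quinn is a knave.
Consider Ines. Suppose Ines is a knave.
Then no assignment of the remaining roles makes every statement match its speaker's type — contradiction.
So Ines is a knight.
With that fixed, Ewan's statement is true, so Ewan is a knight.
Consider Mina. Suppose Mina is a knight.
Then Ines's statement comes out false, contradicting Ines being a knight.
So Mina is a knave.

Tariq: knight, Quinn: knave, Ines: knight, Ewan: knight, Mina: knave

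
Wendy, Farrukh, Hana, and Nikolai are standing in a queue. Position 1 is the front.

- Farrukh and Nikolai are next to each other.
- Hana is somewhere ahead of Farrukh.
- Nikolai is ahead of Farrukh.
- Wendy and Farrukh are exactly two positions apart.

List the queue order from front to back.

Hana, Wendy, Nikolai, Farrukh

From clues 1–2: Hana is in {1,2}.
From clues 1–3: Farrukh is in {3,4}.
From clues 1–4: Hana → position 1, Wendy → position 2, Nikolai → position 3, Farrukh → position 4.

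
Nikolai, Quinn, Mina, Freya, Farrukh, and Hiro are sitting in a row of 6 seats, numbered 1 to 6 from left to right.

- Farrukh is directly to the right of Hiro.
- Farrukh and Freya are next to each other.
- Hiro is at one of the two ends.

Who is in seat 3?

With clues 1–3, Farrukh, Hiro, Mina, Nikolai, and Quinn are ruled out for seat 3.
So seat 3 is Freya.

Freya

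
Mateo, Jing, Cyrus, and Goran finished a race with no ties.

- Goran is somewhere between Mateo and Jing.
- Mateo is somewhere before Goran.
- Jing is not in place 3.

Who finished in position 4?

With clue 1, Goran is ruled out for place 4.
With clues 1–2, Mateo is ruled out for place 4.
With clues 1–3, Cyrus is ruled out for place 4.
So place 4 is Jing.

Jing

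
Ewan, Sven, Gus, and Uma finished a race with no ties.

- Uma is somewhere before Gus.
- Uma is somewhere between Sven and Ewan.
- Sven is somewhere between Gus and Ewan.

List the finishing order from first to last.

From clue 1: Gus is in {2,3,4}.
From clues 1–2: Uma → place 2.
From clues 1–3: Ewan → place 1, Sven → place 3, Gus → place 4.

Ewan, Uma, Sven, Gus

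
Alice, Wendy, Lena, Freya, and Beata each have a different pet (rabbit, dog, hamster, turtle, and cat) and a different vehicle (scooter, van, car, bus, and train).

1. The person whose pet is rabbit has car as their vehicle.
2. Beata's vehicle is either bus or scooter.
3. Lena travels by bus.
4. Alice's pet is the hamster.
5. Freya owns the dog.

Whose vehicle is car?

Wendy

With clues 1–2, Beata is impossible for the one with vehicle car.
With clues 1–3, Lena is impossible for the one with vehicle car.
With clues 1–4, Alice is impossible for the one with vehicle car.
With clues 1–5, Freya is impossible for the one with vehicle car.
That leaves Wendy.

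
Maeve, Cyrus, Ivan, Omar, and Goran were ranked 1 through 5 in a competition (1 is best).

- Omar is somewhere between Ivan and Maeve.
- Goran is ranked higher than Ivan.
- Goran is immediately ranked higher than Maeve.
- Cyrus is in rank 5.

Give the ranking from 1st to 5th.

Goran, Maeve, Omar, Ivan, Cyrus

From clue 1: Omar is in {2,3,4}.
From clues 1–3: Maeve is in {2,3}.
From clues 1–4: Goran → rank 1, Maeve → rank 2, Omar → rank 3, Ivan → rank 4, Cyrus → rank 5.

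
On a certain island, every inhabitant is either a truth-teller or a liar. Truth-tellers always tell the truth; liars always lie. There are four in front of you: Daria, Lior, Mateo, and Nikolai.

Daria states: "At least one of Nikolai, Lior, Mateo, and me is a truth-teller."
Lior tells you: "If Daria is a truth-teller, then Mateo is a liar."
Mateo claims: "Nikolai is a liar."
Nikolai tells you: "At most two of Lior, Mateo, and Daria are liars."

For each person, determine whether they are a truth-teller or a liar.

Daria: truth-teller, Lior: truth-teller, Mateo: liar, Nikolai: truth-teller

Consider Daria. Suppose Daria is a liar.
Then no assignment of the remaining roles makes every statement match its speaker's type — contradiction.
So Daria is a truth-teller.
With that fixed, Nikolai's statement is true, so Nikolai is a truth-teller.
With that fixed, Mateo's statement is false, so Mateo is a liar.
With that fixed, Lior's statement is true, so Lior is a truth-teller.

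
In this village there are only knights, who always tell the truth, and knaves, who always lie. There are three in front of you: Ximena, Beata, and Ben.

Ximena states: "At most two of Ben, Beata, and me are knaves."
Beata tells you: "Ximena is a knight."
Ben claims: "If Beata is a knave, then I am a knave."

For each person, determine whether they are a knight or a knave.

Ximena: knight, Beata: knight, Ben: knight

Consider Ximena. Suppose Ximena is a knave.
Then no assignment of the remaining roles makes every statement match its speaker's type — contradiction.
So Ximena is a knight.
With that fixed, Beata's statement is true, so Beata is a knight.
With that fixed, Ben's statement is true, so Ben is a knight.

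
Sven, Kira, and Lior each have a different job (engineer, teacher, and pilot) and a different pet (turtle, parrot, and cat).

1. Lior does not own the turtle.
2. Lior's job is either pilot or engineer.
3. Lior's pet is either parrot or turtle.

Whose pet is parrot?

Lior

With clues 1–3, Kira and Sven are impossible for the one with pet parrot.
That leaves Lior.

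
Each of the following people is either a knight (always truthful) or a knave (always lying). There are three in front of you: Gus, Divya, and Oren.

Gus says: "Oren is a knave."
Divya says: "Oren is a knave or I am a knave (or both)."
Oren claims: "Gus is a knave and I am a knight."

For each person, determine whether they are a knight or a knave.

Gus: knight, Divya: knight, Oren: knave

Consider Gus. Suppose Gus is a knave.
Then no assignment of the remaining roles makes every statement match its speaker's type — contradiction.
So Gus is a knight.
With that fixed, Oren's statement is false, so Oren is a knave.
With that fixed, Divya's statement is true, so Divya is a knight.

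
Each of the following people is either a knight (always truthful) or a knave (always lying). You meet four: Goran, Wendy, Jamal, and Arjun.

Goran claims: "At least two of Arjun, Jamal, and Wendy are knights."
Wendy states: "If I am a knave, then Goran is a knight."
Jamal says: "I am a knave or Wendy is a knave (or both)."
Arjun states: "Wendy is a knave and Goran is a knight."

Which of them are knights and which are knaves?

Goran: knave, Wendy: knave, Jamal: knight, Arjun: knave

Consider Goran. Suppose Goran is a knight.
Then no assignment of the remaining roles makes every statement match its speaker's type — contradiction.
So Goran is a knave.
With that fixed, Arjun's statement is false, so Arjun is a knave.
Consider Wendy. Suppose Wendy is a knight.
Then whichever role Jamal has, Jamal's statement has the wrong truth value — contradiction.
So Wendy is a knave.
With that fixed, Jamal's statement is true, so Jamal is a knight.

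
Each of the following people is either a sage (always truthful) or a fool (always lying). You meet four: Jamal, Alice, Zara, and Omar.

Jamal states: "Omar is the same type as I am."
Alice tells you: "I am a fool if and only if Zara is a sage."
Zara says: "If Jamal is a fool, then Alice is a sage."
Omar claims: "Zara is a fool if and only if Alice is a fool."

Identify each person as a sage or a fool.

Jamal: fool, Alice: fool, Zara: fool, Omar: sage

Consider Jamal. Suppose Jamal is a sage.
Then no assignment of the remaining roles makes every statement match its speaker's type — contradiction.
So Jamal is a fool.
Consider Alice. Suppose Alice is a sage.
Then no assignment of the remaining roles makes every statement match its speaker's type — contradiction.
So Alice is a fool.
With that fixed, Zara's statement is false, so Zara is a fool.
With that fixed, Omar's statement is true, so Omar is a sage.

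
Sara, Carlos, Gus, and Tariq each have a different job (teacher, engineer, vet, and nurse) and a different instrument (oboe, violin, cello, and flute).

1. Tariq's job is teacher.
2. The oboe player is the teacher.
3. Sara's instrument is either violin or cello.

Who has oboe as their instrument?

With clues 1–2, Carlos, Gus, and Sara are impossible for the one with instrument oboe.
That leaves Tariq.

Tariq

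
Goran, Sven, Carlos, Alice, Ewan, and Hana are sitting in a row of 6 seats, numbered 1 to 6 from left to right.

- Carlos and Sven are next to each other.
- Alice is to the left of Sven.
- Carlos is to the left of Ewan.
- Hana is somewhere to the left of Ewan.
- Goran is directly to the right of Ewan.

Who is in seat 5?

Ewan

With clues 1–2, Alice is ruled out for seat 5.
With clues 1–5, Carlos, Goran, Hana, and Sven are ruled out for seat 5.
So seat 5 is Ewan.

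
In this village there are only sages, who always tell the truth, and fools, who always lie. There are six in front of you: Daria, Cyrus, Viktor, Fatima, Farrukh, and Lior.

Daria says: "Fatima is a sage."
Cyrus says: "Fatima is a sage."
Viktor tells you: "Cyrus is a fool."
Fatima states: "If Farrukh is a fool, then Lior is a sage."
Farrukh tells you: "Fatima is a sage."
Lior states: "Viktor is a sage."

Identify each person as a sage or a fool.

Daria: sage, Cyrus: sage, Viktor: fool, Fatima: sage, Farrukh: sage, Lior: fool

Consider Daria. Suppose Daria is a fool.
Then no assignment of the remaining roles makes every statement match its speaker's type — contradiction.
So Daria is a sage.
Consider Cyrus. Suppose Cyrus is a fool.
Then no assignment of the remaining roles makes every statement match its speaker's type — contradiction.
So Cyrus is a sage.
With that fixed, Viktor's statement is false, so Viktor is a fool.
With that fixed, Lior's statement is false, so Lior is a fool.
Consider Fatima. Suppose Fatima is a fool.
Then Daria's statement comes out false, contradicting Daria being a sage.
So Fatima is a sage.
With that fixed, Farrukh's statement is true, so Farrukh is a sage.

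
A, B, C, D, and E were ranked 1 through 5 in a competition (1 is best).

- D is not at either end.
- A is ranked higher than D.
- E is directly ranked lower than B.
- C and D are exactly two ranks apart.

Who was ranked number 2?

A

With clues 1–4, B, C, D, and E are ruled out for rank 2.
So rank 2 is A.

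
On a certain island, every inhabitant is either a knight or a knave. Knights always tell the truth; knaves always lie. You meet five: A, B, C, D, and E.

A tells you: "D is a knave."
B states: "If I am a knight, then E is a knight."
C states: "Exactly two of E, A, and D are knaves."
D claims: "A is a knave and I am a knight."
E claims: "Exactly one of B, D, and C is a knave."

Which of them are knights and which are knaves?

Consider A. Suppose A is a knight.
Then no assignment of the remaining roles makes every statement match its speaker's type — contradiction.
So A is a knave.
Consider B. Suppose B is a knave.
Then B's own statement would have to be false, but it can't be — contradiction.
So B is a knight.
Consider C. Suppose C is a knight.
Then no assignment of the remaining roles makes every statement match its speaker's type — contradiction.
So C is a knave.
Consider D. Suppose D is a knave.
Then A's statement comes out true, contradicting A being a knave.
So D is a knight.
With that fixed, E's statement is true, so E is a knight.

A: knave, B: knight, C: knave, D: knight, E: knight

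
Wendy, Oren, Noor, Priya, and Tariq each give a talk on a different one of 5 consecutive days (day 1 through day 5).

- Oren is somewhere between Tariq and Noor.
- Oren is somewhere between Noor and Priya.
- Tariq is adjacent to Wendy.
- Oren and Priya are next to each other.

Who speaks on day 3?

Priya

With clues 1–2, Noor is ruled out for day 3.
With clues 1–3, Oren is ruled out for day 3.
With clues 1–4, Tariq and Wendy are ruled out for day 3.
So day 3 is Priya.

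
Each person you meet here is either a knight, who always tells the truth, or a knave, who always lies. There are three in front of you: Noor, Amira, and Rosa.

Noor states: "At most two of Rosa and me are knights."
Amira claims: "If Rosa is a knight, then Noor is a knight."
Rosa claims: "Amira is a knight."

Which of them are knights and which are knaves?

Regardless of anyone's role, Noor's statement is true, so Noor is a knight.
With that fixed, Amira's statement is true, so Amira is a knight.
With that fixed, Rosa's statement is true, so Rosa is a knight.

Noor: knight, Amira: knight, Rosa: knight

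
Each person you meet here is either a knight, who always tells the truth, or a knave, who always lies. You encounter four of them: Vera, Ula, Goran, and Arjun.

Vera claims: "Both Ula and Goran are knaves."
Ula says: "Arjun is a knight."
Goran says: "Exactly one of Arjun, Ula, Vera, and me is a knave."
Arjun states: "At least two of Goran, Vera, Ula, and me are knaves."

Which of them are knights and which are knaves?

Consider Vera. Suppose Vera is a knight.
Then no assignment of the remaining roles makes every statement match its speaker's type — contradiction.
So Vera is a knave.
Consider Ula. Suppose Ula is a knave.
Then no assignment of the remaining roles makes every statement match its speaker's type — contradiction.
So Ula is a knight.
Consider Goran. Suppose Goran is a knight.
Then whichever role Arjun has, Arjun's statement has the wrong truth value — contradiction.
So Goran is a knave.
With that fixed, Arjun's statement is true, so Arjun is a knight.

Vera: knave, Ula: knight, Goran: knave, Arjun: knight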